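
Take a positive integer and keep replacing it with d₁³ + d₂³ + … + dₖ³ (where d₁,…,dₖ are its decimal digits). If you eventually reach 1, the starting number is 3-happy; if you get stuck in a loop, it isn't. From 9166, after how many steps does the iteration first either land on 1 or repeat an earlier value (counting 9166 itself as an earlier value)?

8

9166 → 1162
1162 → 226
226 → 232
232 → 43
43 → 91
91 → 730
730 → 370
370 → 370  — 370 repeats.
That took 8 steps.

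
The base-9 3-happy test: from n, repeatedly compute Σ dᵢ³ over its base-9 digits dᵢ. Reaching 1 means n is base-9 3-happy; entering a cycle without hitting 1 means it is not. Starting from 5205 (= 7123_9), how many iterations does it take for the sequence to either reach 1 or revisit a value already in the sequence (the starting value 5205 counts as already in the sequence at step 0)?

5205 = (7,1,2,3)_9 → 7³ + 1³ + 2³ + 3³ = 343 + 1 + 8 + 27 = 379
379 = (4,6,1)_9 → 4³ + 6³ + 1³ = 64 + 216 + 1 = 281
281 = (3,4,2)_9 → 3³ + 4³ + 2³ = 27 + 64 + 8 = 99
99 = (1,2,0)_9 → 1³ + 2³ + 0³ = 1 + 8 + 0 = 9
9 = (1,0)_9 → 1³ + 0³ = 1 + 0 = 1  — reached 1.
That took 5 steps.

5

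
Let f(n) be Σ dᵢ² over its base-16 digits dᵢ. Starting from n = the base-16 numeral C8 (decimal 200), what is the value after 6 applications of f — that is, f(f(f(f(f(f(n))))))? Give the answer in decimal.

200 = (12,8)_16 → 208
208 = (13,0)_16 → 169
169 = (10,9)_16 → 181
181 = (11,5)_16 → 146
146 = (9,2)_16 → 85
85 = (5,5)_16 → 50

50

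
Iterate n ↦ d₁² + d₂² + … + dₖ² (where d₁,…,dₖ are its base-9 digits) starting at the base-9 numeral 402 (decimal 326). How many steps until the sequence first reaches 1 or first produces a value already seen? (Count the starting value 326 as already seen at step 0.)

326 = (4,0,2)_9 → 4² + 0² + 2² = 16 + 0 + 4 = 20
20 = (2,2)_9 → 2² + 2² = 4 + 4 = 8
8 = (8)_9 → 8² = 64
64 = (7,1)_9 → 7² + 1² = 49 + 1 = 50
50 = (5,5)_9 → 5² + 5² = 25 + 25 = 50  — 50 repeats.
That took 5 steps.

5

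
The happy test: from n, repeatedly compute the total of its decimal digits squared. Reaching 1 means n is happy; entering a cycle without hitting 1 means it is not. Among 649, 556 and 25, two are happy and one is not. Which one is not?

649: 649 → 133 → 19 → 82 → 68 → 100 → 1  — reaches 1 (happy)
556: 556 → 86 → 100 → 1  — reaches 1 (happy)
25: 25 → 29 → 85 → 89 → 145 → 42 → 20 → 4 → 16 → 37 → 58 → 89  — repeats 89 (not happy)

25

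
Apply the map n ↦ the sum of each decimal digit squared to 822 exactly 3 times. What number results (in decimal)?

822 → 72
72 → 53
53 → 34

34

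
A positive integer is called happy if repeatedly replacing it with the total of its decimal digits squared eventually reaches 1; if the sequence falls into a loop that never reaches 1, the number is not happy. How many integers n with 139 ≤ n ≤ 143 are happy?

1

139: 139 → 91 → 82 → 68 → 100 → 1  (reaches 1)
140: 140 → 17 → 50 → 25 → 29 → 85 → 89 → 145 → 42 → 20 → 4 → 16 → 37 → 58 → 89  (repeats 89)
141: 141 → 18 → 65 → 61 → 37 → 58 → 89 → 145 → 42 → 20 → 4 → 16 → 37  (repeats 37)
142: 142 → 21 → 5 → 25 → 29 → 85 → 89 → 145 → 42 → 20 → 4 → 16 → 37 → 58 → 89  (repeats 89)
143: 143 → 26 → 40 → 16 → 37 → 58 → 89 → 145 → 42 → 20 → 4 → 16  (repeats 16)
happy: 139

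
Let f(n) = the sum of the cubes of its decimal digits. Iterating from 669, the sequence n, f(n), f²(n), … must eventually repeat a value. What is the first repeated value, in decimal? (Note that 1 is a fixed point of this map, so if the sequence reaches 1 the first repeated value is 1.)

669 → 6³ + 6³ + 9³ = 216 + 216 + 729 = 1161
1161 → 1³ + 1³ + 6³ + 1³ = 1 + 1 + 216 + 1 = 219
219 → 2³ + 1³ + 9³ = 8 + 1 + 729 = 738
738 → 7³ + 3³ + 8³ = 343 + 27 + 512 = 882
882 → 8³ + 8³ + 2³ = 512 + 512 + 8 = 1032
1032 → 1³ + 0³ + 3³ + 2³ = 1 + 0 + 27 + 8 = 36
36 → 3³ + 6³ = 27 + 216 = 243
243 → 2³ + 4³ + 3³ = 8 + 64 + 27 = 99
99 → 9³ + 9³ = 729 + 729 = 1458
1458 → 1³ + 4³ + 5³ + 8³ = 1 + 64 + 125 + 512 = 702
702 → 7³ + 0³ + 2³ = 343 + 0 + 8 = 351
351 → 3³ + 5³ + 1³ = 27 + 125 + 1 = 153
153 → 1³ + 5³ + 3³ = 1 + 125 + 27 = 153  — 153 already appeared earlier.

153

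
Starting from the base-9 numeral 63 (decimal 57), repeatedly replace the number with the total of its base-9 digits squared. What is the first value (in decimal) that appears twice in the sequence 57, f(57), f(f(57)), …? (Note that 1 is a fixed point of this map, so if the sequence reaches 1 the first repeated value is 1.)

53

57 = (6,3)_9 → 6² + 3² = 45
45 = (5,0)_9 → 5² + 0² = 25
25 = (2,7)_9 → 2² + 7² = 53
53 = (5,8)_9 → 5² + 8² = 89
89 = (1,0,8)_9 → 1² + 0² + 8² = 65
65 = (7,2)_9 → 7² + 2² = 53  — 53 already appeared earlier.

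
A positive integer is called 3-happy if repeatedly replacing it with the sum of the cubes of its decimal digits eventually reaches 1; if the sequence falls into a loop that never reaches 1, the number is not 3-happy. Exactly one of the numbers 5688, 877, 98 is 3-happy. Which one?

877

5688: 5688 → 1365 → 369 → 972 → 1080 → 513 → 153 → 153  — repeats 153 (not 3-happy)
877: 877 → 1198 → 1243 → 100 → 1  — reaches 1 (3-happy)
98: 98 → 1241 → 74 → 407 → 407  — repeats 407 (not 3-happy)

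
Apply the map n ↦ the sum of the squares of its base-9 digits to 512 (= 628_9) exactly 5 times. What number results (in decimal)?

512 = (6,2,8)_9 → 6² + 2² + 8² = 104
104 = (1,2,5)_9 → 1² + 2² + 5² = 30
30 = (3,3)_9 → 3² + 3² = 18
18 = (2,0)_9 → 2² + 0² = 4
4 = (4)_9 → 4² = 16

16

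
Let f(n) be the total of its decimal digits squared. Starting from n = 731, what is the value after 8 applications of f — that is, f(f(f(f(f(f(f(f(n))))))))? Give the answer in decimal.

20

731 → 7² + 3² + 1² = 59
59 → 5² + 9² = 106
106 → 1² + 0² + 6² = 37
37 → 3² + 7² = 58
58 → 5² + 8² = 89
89 → 8² + 9² = 145
145 → 1² + 4² + 5² = 42
42 → 4² + 2² = 20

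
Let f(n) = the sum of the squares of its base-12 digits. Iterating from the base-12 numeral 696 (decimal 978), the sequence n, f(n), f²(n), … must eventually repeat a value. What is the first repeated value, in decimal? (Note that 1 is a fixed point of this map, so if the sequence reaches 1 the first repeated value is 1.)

978 = (6,9,6)_12 → 153
153 = (1,0,9)_12 → 82
82 = (6,10)_12 → 136
136 = (11,4)_12 → 137
137 = (11,5)_12 → 146
146 = (1,0,2)_12 → 5
5 = (5)_12 → 25
25 = (2,1)_12 → 5  — 5 already appeared earlier.

5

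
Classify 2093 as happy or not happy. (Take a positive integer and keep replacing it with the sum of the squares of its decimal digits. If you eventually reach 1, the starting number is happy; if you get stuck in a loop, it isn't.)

happy

2093 → 2² + 0² + 9² + 3² = 4 + 0 + 81 + 9 = 94
94 → 9² + 4² = 81 + 16 = 97
97 → 9² + 7² = 81 + 49 = 130
130 → 1² + 3² + 0² = 1 + 9 + 0 = 10
10 → 1² + 0² = 1 + 0 = 1  — reached 1.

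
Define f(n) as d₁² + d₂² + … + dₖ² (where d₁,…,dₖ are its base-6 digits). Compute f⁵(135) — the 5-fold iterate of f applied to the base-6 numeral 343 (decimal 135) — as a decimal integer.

135 = (3,4,3)_6 → 3² + 4² + 3² = 9 + 16 + 9 = 34
34 = (5,4)_6 → 5² + 4² = 25 + 16 = 41
41 = (1,0,5)_6 → 1² + 0² + 5² = 1 + 0 + 25 = 26
26 = (4,2)_6 → 4² + 2² = 16 + 4 = 20
20 = (3,2)_6 → 3² + 2² = 9 + 4 = 13

13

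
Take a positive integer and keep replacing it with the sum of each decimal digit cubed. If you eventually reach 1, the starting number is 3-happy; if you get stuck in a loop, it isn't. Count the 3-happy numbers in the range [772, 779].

772: 772 → 694 → 1009 → 730 → 370 → 370  — not 3-happy
773: 773 → 713 → 371 → 371  — not 3-happy
774: 774 → 750 → 468 → 792 → 1080 → 513 → 153 → 153  — not 3-happy
775: 775 → 811 → 514 → 190 → 730 → 370 → 370  — not 3-happy
776: 776 → 902 → 737 → 713 → 371 → 371  — not 3-happy
777: 777 → 1029 → 738 → 882 → 1032 → 36 → 243 → 99 → 1458 → 702 → 351 → 153 → 153  — not 3-happy
778: 778 → 1198 → 1243 → 100 → 1  — 3-happy
779: 779 → 1415 → 191 → 731 → 371 → 371  — not 3-happy
3-happy: 778

1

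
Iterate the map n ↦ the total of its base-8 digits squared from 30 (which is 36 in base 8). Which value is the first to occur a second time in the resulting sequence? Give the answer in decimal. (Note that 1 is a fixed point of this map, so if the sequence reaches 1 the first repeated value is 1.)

25

30 = (3,6)_8 → 3² + 6² = 45
45 = (5,5)_8 → 5² + 5² = 50
50 = (6,2)_8 → 6² + 2² = 40
40 = (5,0)_8 → 5² + 0² = 25
25 = (3,1)_8 → 3² + 1² = 10
10 = (1,2)_8 → 1² + 2² = 5
5 = (5)_8 → 5² = 25  — 25 already appeared earlier.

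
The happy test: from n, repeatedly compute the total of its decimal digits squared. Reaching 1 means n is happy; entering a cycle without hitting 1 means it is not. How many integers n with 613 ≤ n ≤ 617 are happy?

1

613: 613 → 46 → 52 → 29 → 85 → 89 → 145 → 42 → 20 → 4 → 16 → 37 → 58 → 89  (repeats 89)
614: 614 → 53 → 34 → 25 → 29 → 85 → 89 → 145 → 42 → 20 → 4 → 16 → 37 → 58 → 89  (repeats 89)
615: 615 → 62 → 40 → 16 → 37 → 58 → 89 → 145 → 42 → 20 → 4 → 16  (repeats 16)
616: 616 → 73 → 58 → 89 → 145 → 42 → 20 → 4 → 16 → 37 → 58  (repeats 58)
617: 617 → 86 → 100 → 1  (reaches 1)
happy: 617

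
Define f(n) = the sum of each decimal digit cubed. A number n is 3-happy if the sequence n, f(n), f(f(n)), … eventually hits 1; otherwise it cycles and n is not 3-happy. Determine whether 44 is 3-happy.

not 3-happy

44 → 4³ + 4³ = 64 + 64 = 128
128 → 1³ + 2³ + 8³ = 1 + 8 + 512 = 521
521 → 5³ + 2³ + 1³ = 125 + 8 + 1 = 134
134 → 1³ + 3³ + 4³ = 1 + 27 + 64 = 92
92 → 9³ + 2³ = 729 + 8 = 737
737 → 7³ + 3³ + 7³ = 343 + 27 + 343 = 713
713 → 7³ + 1³ + 3³ = 343 + 1 + 27 = 371
371 → 3³ + 7³ + 1³ = 27 + 343 + 1 = 371  — 371 already seen; the sequence cycles without reaching 1.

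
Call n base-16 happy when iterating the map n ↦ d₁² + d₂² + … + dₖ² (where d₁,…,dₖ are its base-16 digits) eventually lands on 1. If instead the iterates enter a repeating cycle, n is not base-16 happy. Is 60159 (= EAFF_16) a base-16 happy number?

base-16 happy

60159 = (14,10,15,15)_16 → 14² + 10² + 15² + 15² = 746
746 = (2,14,10)_16 → 2² + 14² + 10² = 300
300 = (1,2,12)_16 → 1² + 2² + 12² = 149
149 = (9,5)_16 → 9² + 5² = 106
106 = (6,10)_16 → 6² + 10² = 136
136 = (8,8)_16 → 8² + 8² = 128
128 = (8,0)_16 → 8² + 0² = 64
64 = (4,0)_16 → 4² + 0² = 16
16 = (1,0)_16 → 1² + 0² = 1  — reached 1.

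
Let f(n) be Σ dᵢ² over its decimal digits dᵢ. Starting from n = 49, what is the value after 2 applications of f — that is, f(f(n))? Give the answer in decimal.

130

49 → 4² + 9² = 16 + 81 = 97
97 → 9² + 7² = 81 + 49 = 130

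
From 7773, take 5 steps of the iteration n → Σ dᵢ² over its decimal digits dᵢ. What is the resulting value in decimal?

7773 → 7² + 7² + 7² + 3² = 156
156 → 1² + 5² + 6² = 62
62 → 6² + 2² = 40
40 → 4² + 0² = 16
16 → 1² + 6² = 37

37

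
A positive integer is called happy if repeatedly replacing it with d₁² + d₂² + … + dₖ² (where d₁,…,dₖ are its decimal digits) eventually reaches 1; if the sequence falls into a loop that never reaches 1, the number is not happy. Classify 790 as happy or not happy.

790 → 7² + 9² + 0² = 49 + 81 + 0 = 130
130 → 1² + 3² + 0² = 1 + 9 + 0 = 10
10 → 1² + 0² = 1 + 0 = 1  — reached 1.

happy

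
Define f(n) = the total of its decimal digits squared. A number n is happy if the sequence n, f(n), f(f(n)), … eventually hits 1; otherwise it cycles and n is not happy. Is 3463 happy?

happy

3463 → 70
70 → 49
49 → 97
97 → 130
130 → 10
10 → 1  — reached 1.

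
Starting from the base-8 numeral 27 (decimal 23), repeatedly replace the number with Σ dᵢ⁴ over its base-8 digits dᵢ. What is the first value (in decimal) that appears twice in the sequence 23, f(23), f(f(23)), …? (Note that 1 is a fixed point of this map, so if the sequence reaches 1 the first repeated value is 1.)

1

23 = (2,7)_8 → 2⁴ + 7⁴ = 2417
2417 = (4,5,6,1)_8 → 4⁴ + 5⁴ + 6⁴ + 1⁴ = 2178
2178 = (4,2,0,2)_8 → 4⁴ + 2⁴ + 0⁴ + 2⁴ = 288
288 = (4,4,0)_8 → 4⁴ + 4⁴ + 0⁴ = 512
512 = (1,0,0,0)_8 → 1⁴ + 0⁴ + 0⁴ + 0⁴ = 1  — reached the fixed point 1.
1 → 1, so 1 is the first repeated value.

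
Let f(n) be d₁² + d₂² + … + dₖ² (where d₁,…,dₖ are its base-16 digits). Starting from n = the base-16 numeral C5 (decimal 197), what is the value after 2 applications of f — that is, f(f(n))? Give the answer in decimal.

197 = (12,5)_16 → 12² + 5² = 144 + 25 = 169
169 = (10,9)_16 → 10² + 9² = 100 + 81 = 181

181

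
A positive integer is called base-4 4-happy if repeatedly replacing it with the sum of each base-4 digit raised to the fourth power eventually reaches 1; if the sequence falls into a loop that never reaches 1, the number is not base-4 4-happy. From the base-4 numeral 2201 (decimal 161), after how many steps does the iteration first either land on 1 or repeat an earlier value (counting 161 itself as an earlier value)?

5

161 = (2,2,0,1)_4 → 2⁴ + 2⁴ + 0⁴ + 1⁴ = 33
33 = (2,0,1)_4 → 2⁴ + 0⁴ + 1⁴ = 17
17 = (1,0,1)_4 → 1⁴ + 0⁴ + 1⁴ = 2
2 = (2)_4 → 2⁴ = 16
16 = (1,0,0)_4 → 1⁴ + 0⁴ + 0⁴ = 1  — reached 1.
That took 5 steps.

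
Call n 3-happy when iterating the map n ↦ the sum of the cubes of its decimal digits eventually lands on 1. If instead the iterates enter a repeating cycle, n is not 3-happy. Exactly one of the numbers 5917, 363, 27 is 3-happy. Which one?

5917: 5917 → 1198 → 1243 → 100 → 1  — reaches 1 (3-happy)
363: 363 → 270 → 351 → 153 → 153  — repeats 153 (not 3-happy)
27: 27 → 351 → 153 → 153  — repeats 153 (not 3-happy)

5917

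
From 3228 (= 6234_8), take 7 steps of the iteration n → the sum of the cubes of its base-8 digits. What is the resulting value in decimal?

3228 = (6,2,3,4)_8 → 6³ + 2³ + 3³ + 4³ = 216 + 8 + 27 + 64 = 315
315 = (4,7,3)_8 → 4³ + 7³ + 3³ = 64 + 343 + 27 = 434
434 = (6,6,2)_8 → 6³ + 6³ + 2³ = 216 + 216 + 8 = 440
440 = (6,7,0)_8 → 6³ + 7³ + 0³ = 216 + 343 + 0 = 559
559 = (1,0,5,7)_8 → 1³ + 0³ + 5³ + 7³ = 1 + 0 + 125 + 343 = 469
469 = (7,2,5)_8 → 7³ + 2³ + 5³ = 343 + 8 + 125 = 476
476 = (7,3,4)_8 → 7³ + 3³ + 4³ = 343 + 27 + 64 = 434

434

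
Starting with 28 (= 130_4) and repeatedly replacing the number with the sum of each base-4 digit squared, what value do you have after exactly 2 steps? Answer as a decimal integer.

8

28 = (1,3,0)_4 → 1² + 3² + 0² = 1 + 9 + 0 = 10
10 = (2,2)_4 → 2² + 2² = 4 + 4 = 8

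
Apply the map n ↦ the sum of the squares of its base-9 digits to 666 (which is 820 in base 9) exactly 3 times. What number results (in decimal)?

68

666 = (8,2,0)_9 → 8² + 2² + 0² = 68
68 = (7,5)_9 → 7² + 5² = 74
74 = (8,2)_9 → 8² + 2² = 68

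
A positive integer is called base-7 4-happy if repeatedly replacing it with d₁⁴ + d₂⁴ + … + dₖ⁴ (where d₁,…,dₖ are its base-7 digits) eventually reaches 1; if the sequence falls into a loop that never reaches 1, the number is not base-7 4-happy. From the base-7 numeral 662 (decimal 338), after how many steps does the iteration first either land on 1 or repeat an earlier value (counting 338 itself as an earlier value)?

10

338 = (6,6,2)_7 → 2608
2608 = (1,0,4,1,4)_7 → 514
514 = (1,3,3,3)_7 → 244
244 = (4,6,6)_7 → 2848
2848 = (1,1,2,0,6)_7 → 1314
1314 = (3,5,5,5)_7 → 1956
1956 = (5,4,6,3)_7 → 2258
2258 = (6,4,0,4)_7 → 1808
1808 = (5,1,6,2)_7 → 1938
1938 = (5,4,3,6)_7 → 2258  — 2258 repeats.
That took 10 steps.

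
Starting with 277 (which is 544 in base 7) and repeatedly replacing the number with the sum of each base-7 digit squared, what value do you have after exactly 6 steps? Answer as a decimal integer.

25

277 = (5,4,4)_7 → 5² + 4² + 4² = 25 + 16 + 16 = 57
57 = (1,1,1)_7 → 1² + 1² + 1² = 1 + 1 + 1 = 3
3 = (3)_7 → 3² = 9
9 = (1,2)_7 → 1² + 2² = 1 + 4 = 5
5 = (5)_7 → 5² = 25
25 = (3,4)_7 → 3² + 4² = 9 + 16 = 25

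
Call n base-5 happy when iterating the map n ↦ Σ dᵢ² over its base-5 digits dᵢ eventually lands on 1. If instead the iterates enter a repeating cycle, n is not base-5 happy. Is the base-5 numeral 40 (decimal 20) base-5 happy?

20 = (4,0)_5 → 4² + 0² = 16 + 0 = 16
16 = (3,1)_5 → 3² + 1² = 9 + 1 = 10
10 = (2,0)_5 → 2² + 0² = 4 + 0 = 4
4 = (4)_5 → 4² = 16  — 16 already seen; the sequence cycles without reaching 1.

not base-5 happy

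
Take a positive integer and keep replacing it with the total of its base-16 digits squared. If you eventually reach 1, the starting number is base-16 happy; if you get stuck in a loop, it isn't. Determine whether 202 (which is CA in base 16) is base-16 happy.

202 = (12,10)_16 → 12² + 10² = 144 + 100 = 244
244 = (15,4)_16 → 15² + 4² = 225 + 16 = 241
241 = (15,1)_16 → 15² + 1² = 225 + 1 = 226
226 = (14,2)_16 → 14² + 2² = 196 + 4 = 200
200 = (12,8)_16 → 12² + 8² = 144 + 64 = 208
208 = (13,0)_16 → 13² + 0² = 169 + 0 = 169
169 = (10,9)_16 → 10² + 9² = 100 + 81 = 181
181 = (11,5)_16 → 11² + 5² = 121 + 25 = 146
146 = (9,2)_16 → 9² + 2² = 81 + 4 = 85
85 = (5,5)_16 → 5² + 5² = 25 + 25 = 50
50 = (3,2)_16 → 3² + 2² = 9 + 4 = 13
13 = (13)_16 → 13² = 169  — 169 already seen; the sequence cycles without reaching 1.

not base-16 happy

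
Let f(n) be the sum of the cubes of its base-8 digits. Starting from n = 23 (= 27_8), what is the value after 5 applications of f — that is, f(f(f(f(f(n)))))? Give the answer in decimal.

55

23 = (2,7)_8 → 2³ + 7³ = 351
351 = (5,3,7)_8 → 5³ + 3³ + 7³ = 495
495 = (7,5,7)_8 → 7³ + 5³ + 7³ = 811
811 = (1,4,5,3)_8 → 1³ + 4³ + 5³ + 3³ = 217
217 = (3,3,1)_8 → 3³ + 3³ + 1³ = 55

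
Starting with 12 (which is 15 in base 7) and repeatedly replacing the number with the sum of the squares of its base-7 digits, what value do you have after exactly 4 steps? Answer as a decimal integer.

12 = (1,5)_7 → 1² + 5² = 26
26 = (3,5)_7 → 3² + 5² = 34
34 = (4,6)_7 → 4² + 6² = 52
52 = (1,0,3)_7 → 1² + 0² + 3² = 10

10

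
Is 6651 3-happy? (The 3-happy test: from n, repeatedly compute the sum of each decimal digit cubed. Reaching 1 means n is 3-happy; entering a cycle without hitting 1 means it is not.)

not 3-happy

6651 → 558
558 → 762
762 → 567
567 → 684
684 → 792
792 → 1080
1080 → 513
513 → 153
153 → 153  — 153 already seen; the sequence cycles without reaching 1.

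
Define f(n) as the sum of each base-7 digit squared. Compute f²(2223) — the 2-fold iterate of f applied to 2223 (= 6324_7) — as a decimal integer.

9

2223 = (6,3,2,4)_7 → 6² + 3² + 2² + 4² = 36 + 9 + 4 + 16 = 65
65 = (1,2,2)_7 → 1² + 2² + 2² = 1 + 4 + 4 = 9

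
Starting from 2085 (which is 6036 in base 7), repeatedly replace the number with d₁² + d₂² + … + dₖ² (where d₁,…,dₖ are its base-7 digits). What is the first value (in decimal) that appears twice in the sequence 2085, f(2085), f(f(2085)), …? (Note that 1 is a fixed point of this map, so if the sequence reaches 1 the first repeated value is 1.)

2085 = (6,0,3,6)_7 → 6² + 0² + 3² + 6² = 81
81 = (1,4,4)_7 → 1² + 4² + 4² = 33
33 = (4,5)_7 → 4² + 5² = 41
41 = (5,6)_7 → 5² + 6² = 61
61 = (1,1,5)_7 → 1² + 1² + 5² = 27
27 = (3,6)_7 → 3² + 6² = 45
45 = (6,3)_7 → 6² + 3² = 45  — 45 already appeared earlier.

45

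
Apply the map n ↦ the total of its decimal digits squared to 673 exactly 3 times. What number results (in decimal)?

130

673 → 6² + 7² + 3² = 94
94 → 9² + 4² = 97
97 → 9² + 7² = 130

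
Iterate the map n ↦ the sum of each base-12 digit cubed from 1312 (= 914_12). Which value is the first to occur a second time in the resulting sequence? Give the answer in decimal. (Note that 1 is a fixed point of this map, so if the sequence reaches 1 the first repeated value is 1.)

1

1312 = (9,1,4)_12 → 9³ + 1³ + 4³ = 794
794 = (5,6,2)_12 → 5³ + 6³ + 2³ = 349
349 = (2,5,1)_12 → 2³ + 5³ + 1³ = 134
134 = (11,2)_12 → 11³ + 2³ = 1339
1339 = (9,3,7)_12 → 9³ + 3³ + 7³ = 1099
1099 = (7,7,7)_12 → 7³ + 7³ + 7³ = 1029
1029 = (7,1,9)_12 → 7³ + 1³ + 9³ = 1073
1073 = (7,5,5)_12 → 7³ + 5³ + 5³ = 593
593 = (4,1,5)_12 → 4³ + 1³ + 5³ = 190
190 = (1,3,10)_12 → 1³ + 3³ + 10³ = 1028
1028 = (7,1,8)_12 → 7³ + 1³ + 8³ = 856
856 = (5,11,4)_12 → 5³ + 11³ + 4³ = 1520
1520 = (10,6,8)_12 → 10³ + 6³ + 8³ = 1728
1728 = (1,0,0,0)_12 → 1³ + 0³ + 0³ + 0³ = 1  — reached the fixed point 1.
1 → 1, so 1 is the first repeated value.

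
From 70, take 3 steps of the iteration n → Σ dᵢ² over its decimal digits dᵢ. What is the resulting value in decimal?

70 → 7² + 0² = 49
49 → 4² + 9² = 97
97 → 9² + 7² = 130

130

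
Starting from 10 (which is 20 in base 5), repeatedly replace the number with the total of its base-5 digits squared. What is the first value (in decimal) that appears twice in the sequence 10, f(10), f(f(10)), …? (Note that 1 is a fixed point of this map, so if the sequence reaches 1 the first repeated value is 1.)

10

10 = (2,0)_5 → 2² + 0² = 4 + 0 = 4
4 = (4)_5 → 4² = 16
16 = (3,1)_5 → 3² + 1² = 9 + 1 = 10  — 10 already appeared earlier.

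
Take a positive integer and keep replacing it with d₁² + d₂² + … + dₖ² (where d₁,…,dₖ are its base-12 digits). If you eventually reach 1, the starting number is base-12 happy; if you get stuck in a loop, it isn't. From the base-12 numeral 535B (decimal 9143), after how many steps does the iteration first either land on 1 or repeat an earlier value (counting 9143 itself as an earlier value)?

9143 = (5,3,5,11)_12 → 5² + 3² + 5² + 11² = 25 + 9 + 25 + 121 = 180
180 = (1,3,0)_12 → 1² + 3² + 0² = 1 + 9 + 0 = 10
10 = (10)_12 → 10² = 100
100 = (8,4)_12 → 8² + 4² = 64 + 16 = 80
80 = (6,8)_12 → 6² + 8² = 36 + 64 = 100  — 100 repeats.
That took 5 steps.

5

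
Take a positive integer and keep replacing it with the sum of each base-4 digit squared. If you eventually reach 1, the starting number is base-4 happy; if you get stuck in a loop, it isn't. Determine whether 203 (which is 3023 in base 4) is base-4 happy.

base-4 happy

203 = (3,0,2,3)_4 → 3² + 0² + 2² + 3² = 22
22 = (1,1,2)_4 → 1² + 1² + 2² = 6
6 = (1,2)_4 → 1² + 2² = 5
5 = (1,1)_4 → 1² + 1² = 2
2 = (2)_4 → 2² = 4
4 = (1,0)_4 → 1² + 0² = 1  — reached 1.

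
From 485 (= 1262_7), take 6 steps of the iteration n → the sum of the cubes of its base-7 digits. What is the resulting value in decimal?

125

485 = (1,2,6,2)_7 → 1³ + 2³ + 6³ + 2³ = 1 + 8 + 216 + 8 = 233
233 = (4,5,2)_7 → 4³ + 5³ + 2³ = 64 + 125 + 8 = 197
197 = (4,0,1)_7 → 4³ + 0³ + 1³ = 64 + 0 + 1 = 65
65 = (1,2,2)_7 → 1³ + 2³ + 2³ = 1 + 8 + 8 = 17
17 = (2,3)_7 → 2³ + 3³ = 8 + 27 = 35
35 = (5,0)_7 → 5³ + 0³ = 125 + 0 = 125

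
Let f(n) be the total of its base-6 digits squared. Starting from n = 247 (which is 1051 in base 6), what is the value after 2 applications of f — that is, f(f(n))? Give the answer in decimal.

25

247 = (1,0,5,1)_6 → 1² + 0² + 5² + 1² = 1 + 0 + 25 + 1 = 27
27 = (4,3)_6 → 4² + 3² = 16 + 9 = 25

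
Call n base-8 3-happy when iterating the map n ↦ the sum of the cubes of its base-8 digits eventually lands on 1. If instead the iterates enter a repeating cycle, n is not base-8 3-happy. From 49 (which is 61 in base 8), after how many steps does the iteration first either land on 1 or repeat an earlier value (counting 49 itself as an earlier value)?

49 = (6,1)_8 → 6³ + 1³ = 216 + 1 = 217
217 = (3,3,1)_8 → 3³ + 3³ + 1³ = 27 + 27 + 1 = 55
55 = (6,7)_8 → 6³ + 7³ = 216 + 343 = 559
559 = (1,0,5,7)_8 → 1³ + 0³ + 5³ + 7³ = 1 + 0 + 125 + 343 = 469
469 = (7,2,5)_8 → 7³ + 2³ + 5³ = 343 + 8 + 125 = 476
476 = (7,3,4)_8 → 7³ + 3³ + 4³ = 343 + 27 + 64 = 434
434 = (6,6,2)_8 → 6³ + 6³ + 2³ = 216 + 216 + 8 = 440
440 = (6,7,0)_8 → 6³ + 7³ + 0³ = 216 + 343 + 0 = 559  — 559 repeats.
That took 8 steps.

8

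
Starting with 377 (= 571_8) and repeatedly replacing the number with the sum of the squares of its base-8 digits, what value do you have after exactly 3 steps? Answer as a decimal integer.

377 = (5,7,1)_8 → 5² + 7² + 1² = 75
75 = (1,1,3)_8 → 1² + 1² + 3² = 11
11 = (1,3)_8 → 1² + 3² = 10

10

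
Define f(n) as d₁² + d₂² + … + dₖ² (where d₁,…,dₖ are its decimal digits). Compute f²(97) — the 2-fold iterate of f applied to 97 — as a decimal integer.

97 → 9² + 7² = 81 + 49 = 130
130 → 1² + 3² + 0² = 1 + 9 + 0 = 10

10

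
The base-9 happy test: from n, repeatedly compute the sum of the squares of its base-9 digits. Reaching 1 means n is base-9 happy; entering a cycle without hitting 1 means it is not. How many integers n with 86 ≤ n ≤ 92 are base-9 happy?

86: 86 → 26 → 68 → 74 → 68  — not base-9 happy
87: 87 → 37 → 17 → 65 → 53 → 89 → 65  — not base-9 happy
88: 88 → 50 → 50  — not base-9 happy
89: 89 → 65 → 53 → 89  — not base-9 happy
90: 90 → 2 → 4 → 16 → 50 → 50  — not base-9 happy
91: 91 → 3 → 9 → 1  — base-9 happy
92: 92 → 6 → 36 → 16 → 50 → 50  — not base-9 happy
base-9 happy: 91

1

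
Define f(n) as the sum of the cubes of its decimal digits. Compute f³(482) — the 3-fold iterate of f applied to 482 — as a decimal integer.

482 → 584
584 → 701
701 → 344

344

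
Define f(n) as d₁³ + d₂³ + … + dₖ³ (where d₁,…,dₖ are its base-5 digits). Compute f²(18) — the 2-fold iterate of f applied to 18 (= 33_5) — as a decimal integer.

18 = (3,3)_5 → 3³ + 3³ = 27 + 27 = 54
54 = (2,0,4)_5 → 2³ + 0³ + 4³ = 8 + 0 + 64 = 72

72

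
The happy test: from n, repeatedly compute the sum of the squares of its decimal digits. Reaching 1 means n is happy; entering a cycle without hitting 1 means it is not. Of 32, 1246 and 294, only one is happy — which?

32

32: 32 → 13 → 10 → 1  — reaches 1 (happy)
1246: 1246 → 57 → 74 → 65 → 61 → 37 → 58 → 89 → 145 → 42 → 20 → 4 → 16 → 37  — repeats 37 (not happy)
294: 294 → 101 → 2 → 4 → 16 → 37 → 58 → 89 → 145 → 42 → 20 → 4  — repeats 4 (not happy)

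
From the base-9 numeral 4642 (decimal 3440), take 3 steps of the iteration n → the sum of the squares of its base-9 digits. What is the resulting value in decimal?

50

3440 = (4,6,4,2)_9 → 72
72 = (8,0)_9 → 64
64 = (7,1)_9 → 50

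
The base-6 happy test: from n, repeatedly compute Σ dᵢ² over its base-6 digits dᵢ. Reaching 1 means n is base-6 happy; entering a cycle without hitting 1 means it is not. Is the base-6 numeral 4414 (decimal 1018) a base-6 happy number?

base-6 happy

1018 = (4,4,1,4)_6 → 49
49 = (1,2,1)_6 → 6
6 = (1,0)_6 → 1  — reached 1.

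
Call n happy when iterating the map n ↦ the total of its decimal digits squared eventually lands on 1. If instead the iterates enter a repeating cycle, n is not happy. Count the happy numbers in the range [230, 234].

1

230: 230 → 13 → 10 → 1  — happy
231: 231 → 14 → 17 → 50 → 25 → 29 → 85 → 89 → 145 → 42 → 20 → 4 → 16 → 37 → 58 → 89  — not happy
232: 232 → 17 → 50 → 25 → 29 → 85 → 89 → 145 → 42 → 20 → 4 → 16 → 37 → 58 → 89  — not happy
233: 233 → 22 → 8 → 64 → 52 → 29 → 85 → 89 → 145 → 42 → 20 → 4 → 16 → 37 → 58 → 89  — not happy
234: 234 → 29 → 85 → 89 → 145 → 42 → 20 → 4 → 16 → 37 → 58 → 89  — not happy
happy: 230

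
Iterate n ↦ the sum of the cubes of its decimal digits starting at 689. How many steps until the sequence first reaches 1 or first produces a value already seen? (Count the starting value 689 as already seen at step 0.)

689 → 6³ + 8³ + 9³ = 216 + 512 + 729 = 1457
1457 → 1³ + 4³ + 5³ + 7³ = 1 + 64 + 125 + 343 = 533
533 → 5³ + 3³ + 3³ = 125 + 27 + 27 = 179
179 → 1³ + 7³ + 9³ = 1 + 343 + 729 = 1073
1073 → 1³ + 0³ + 7³ + 3³ = 1 + 0 + 343 + 27 = 371
371 → 3³ + 7³ + 1³ = 27 + 343 + 1 = 371  — 371 repeats.
That took 6 steps.

6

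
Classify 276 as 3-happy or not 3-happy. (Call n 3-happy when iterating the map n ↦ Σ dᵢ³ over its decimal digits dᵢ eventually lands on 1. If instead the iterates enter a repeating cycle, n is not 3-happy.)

276 → 567
567 → 684
684 → 792
792 → 1080
1080 → 513
513 → 153
153 → 153  — 153 already seen; the sequence cycles without reaching 1.

not 3-happy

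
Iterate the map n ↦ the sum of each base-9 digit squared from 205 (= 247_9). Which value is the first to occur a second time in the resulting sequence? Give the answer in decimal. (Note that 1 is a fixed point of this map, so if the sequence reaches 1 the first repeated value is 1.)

205 = (2,4,7)_9 → 2² + 4² + 7² = 4 + 16 + 49 = 69
69 = (7,6)_9 → 7² + 6² = 49 + 36 = 85
85 = (1,0,4)_9 → 1² + 0² + 4² = 1 + 0 + 16 = 17
17 = (1,8)_9 → 1² + 8² = 1 + 64 = 65
65 = (7,2)_9 → 7² + 2² = 49 + 4 = 53
53 = (5,8)_9 → 5² + 8² = 25 + 64 = 89
89 = (1,0,8)_9 → 1² + 0² + 8² = 1 + 0 + 64 = 65  — 65 already appeared earlier.

65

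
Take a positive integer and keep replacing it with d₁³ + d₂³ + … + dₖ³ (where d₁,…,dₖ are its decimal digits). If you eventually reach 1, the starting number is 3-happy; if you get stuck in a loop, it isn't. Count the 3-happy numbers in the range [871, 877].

871: 871 → 856 → 853 → 664 → 496 → 1009 → 730 → 370 → 370  — not 3-happy
872: 872 → 863 → 755 → 593 → 881 → 1025 → 134 → 92 → 737 → 713 → 371 → 371  — not 3-happy
873: 873 → 882 → 1032 → 36 → 243 → 99 → 1458 → 702 → 351 → 153 → 153  — not 3-happy
874: 874 → 919 → 1459 → 919  — not 3-happy
875: 875 → 980 → 1241 → 74 → 407 → 407  — not 3-happy
876: 876 → 1071 → 345 → 216 → 225 → 141 → 66 → 432 → 99 → 1458 → 702 → 351 → 153 → 153  — not 3-happy
877: 877 → 1198 → 1243 → 100 → 1  — 3-happy
3-happy: 877

1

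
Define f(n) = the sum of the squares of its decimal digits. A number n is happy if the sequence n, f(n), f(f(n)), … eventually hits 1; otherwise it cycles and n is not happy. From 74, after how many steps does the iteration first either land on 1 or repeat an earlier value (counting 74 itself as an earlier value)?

11

74 → 7² + 4² = 49 + 16 = 65
65 → 6² + 5² = 36 + 25 = 61
61 → 6² + 1² = 36 + 1 = 37
37 → 3² + 7² = 9 + 49 = 58
58 → 5² + 8² = 25 + 64 = 89
89 → 8² + 9² = 64 + 81 = 145
145 → 1² + 4² + 5² = 1 + 16 + 25 = 42
42 → 4² + 2² = 16 + 4 = 20
20 → 2² + 0² = 4 + 0 = 4
4 → 4² = 16
16 → 1² + 6² = 1 + 36 = 37  — 37 repeats.
That took 11 steps.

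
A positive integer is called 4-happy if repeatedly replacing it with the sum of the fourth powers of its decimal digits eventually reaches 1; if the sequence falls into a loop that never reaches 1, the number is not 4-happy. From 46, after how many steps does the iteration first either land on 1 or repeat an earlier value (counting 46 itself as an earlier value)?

46 → 4⁴ + 6⁴ = 256 + 1296 = 1552
1552 → 1⁴ + 5⁴ + 5⁴ + 2⁴ = 1 + 625 + 625 + 16 = 1267
1267 → 1⁴ + 2⁴ + 6⁴ + 7⁴ = 1 + 16 + 1296 + 2401 = 3714
3714 → 3⁴ + 7⁴ + 1⁴ + 4⁴ = 81 + 2401 + 1 + 256 = 2739
2739 → 2⁴ + 7⁴ + 3⁴ + 9⁴ = 16 + 2401 + 81 + 6561 = 9059
9059 → 9⁴ + 0⁴ + 5⁴ + 9⁴ = 6561 + 0 + 625 + 6561 = 13747
13747 → 1⁴ + 3⁴ + 7⁴ + 4⁴ + 7⁴ = 1 + 81 + 2401 + 256 + 2401 = 5140
5140 → 5⁴ + 1⁴ + 4⁴ + 0⁴ = 625 + 1 + 256 + 0 = 882
882 → 8⁴ + 8⁴ + 2⁴ = 4096 + 4096 + 16 = 8208
8208 → 8⁴ + 2⁴ + 0⁴ + 8⁴ = 4096 + 16 + 0 + 4096 = 8208  — 8208 repeats.
That took 10 steps.

10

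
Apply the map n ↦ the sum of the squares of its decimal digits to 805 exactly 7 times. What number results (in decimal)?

37

805 → 89
89 → 145
145 → 42
42 → 20
20 → 4
4 → 16
16 → 37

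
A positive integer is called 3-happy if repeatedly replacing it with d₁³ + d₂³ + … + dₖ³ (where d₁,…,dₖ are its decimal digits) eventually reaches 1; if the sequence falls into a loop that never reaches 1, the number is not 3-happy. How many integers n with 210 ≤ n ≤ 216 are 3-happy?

210: 210 → 9 → 729 → 1080 → 513 → 153 → 153  — not 3-happy
211: 211 → 10 → 1  — 3-happy
212: 212 → 17 → 344 → 155 → 251 → 134 → 92 → 737 → 713 → 371 → 371  — not 3-happy
213: 213 → 36 → 243 → 99 → 1458 → 702 → 351 → 153 → 153  — not 3-happy
214: 214 → 73 → 370 → 370  — not 3-happy
215: 215 → 134 → 92 → 737 → 713 → 371 → 371  — not 3-happy
216: 216 → 225 → 141 → 66 → 432 → 99 → 1458 → 702 → 351 → 153 → 153  — not 3-happy
3-happy: 211

1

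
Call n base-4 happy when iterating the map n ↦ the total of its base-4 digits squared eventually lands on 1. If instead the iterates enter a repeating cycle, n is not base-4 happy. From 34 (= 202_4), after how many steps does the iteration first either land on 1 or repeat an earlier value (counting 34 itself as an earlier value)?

3

34 = (2,0,2)_4 → 8
8 = (2,0)_4 → 4
4 = (1,0)_4 → 1  — reached 1.
That took 3 steps.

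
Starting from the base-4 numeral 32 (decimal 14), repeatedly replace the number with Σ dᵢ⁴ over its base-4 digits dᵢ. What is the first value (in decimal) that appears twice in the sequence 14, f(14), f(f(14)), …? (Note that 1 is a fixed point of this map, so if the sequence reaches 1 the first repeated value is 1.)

14 = (3,2)_4 → 97
97 = (1,2,0,1)_4 → 18
18 = (1,0,2)_4 → 17
17 = (1,0,1)_4 → 2
2 = (2)_4 → 16
16 = (1,0,0)_4 → 1  — reached the fixed point 1.
1 → 1, so 1 is the first repeated value.

1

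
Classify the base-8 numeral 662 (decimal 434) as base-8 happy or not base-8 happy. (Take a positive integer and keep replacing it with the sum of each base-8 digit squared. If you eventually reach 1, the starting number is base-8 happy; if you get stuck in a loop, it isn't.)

base-8 happy

434 = (6,6,2)_8 → 6² + 6² + 2² = 76
76 = (1,1,4)_8 → 1² + 1² + 4² = 18
18 = (2,2)_8 → 2² + 2² = 8
8 = (1,0)_8 → 1² + 0² = 1  — reached 1.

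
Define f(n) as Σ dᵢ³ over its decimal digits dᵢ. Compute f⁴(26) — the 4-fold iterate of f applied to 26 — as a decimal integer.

26 → 2³ + 6³ = 224
224 → 2³ + 2³ + 4³ = 80
80 → 8³ + 0³ = 512
512 → 5³ + 1³ + 2³ = 134

134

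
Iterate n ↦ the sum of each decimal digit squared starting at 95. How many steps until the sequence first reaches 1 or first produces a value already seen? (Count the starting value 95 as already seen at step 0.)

10

95 → 9² + 5² = 81 + 25 = 106
106 → 1² + 0² + 6² = 1 + 0 + 36 = 37
37 → 3² + 7² = 9 + 49 = 58
58 → 5² + 8² = 25 + 64 = 89
89 → 8² + 9² = 64 + 81 = 145
145 → 1² + 4² + 5² = 1 + 16 + 25 = 42
42 → 4² + 2² = 16 + 4 = 20
20 → 2² + 0² = 4 + 0 = 4
4 → 4² = 16
16 → 1² + 6² = 1 + 36 = 37  — 37 repeats.
That took 10 steps.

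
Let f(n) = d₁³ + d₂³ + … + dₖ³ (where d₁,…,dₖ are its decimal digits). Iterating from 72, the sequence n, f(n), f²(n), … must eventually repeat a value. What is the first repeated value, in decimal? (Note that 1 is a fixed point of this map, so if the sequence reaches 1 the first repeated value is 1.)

72 → 7³ + 2³ = 351
351 → 3³ + 5³ + 1³ = 153
153 → 1³ + 5³ + 3³ = 153  — 153 already appeared earlier.

153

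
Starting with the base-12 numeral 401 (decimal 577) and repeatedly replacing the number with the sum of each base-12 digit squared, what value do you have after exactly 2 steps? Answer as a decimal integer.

26

577 = (4,0,1)_12 → 4² + 0² + 1² = 17
17 = (1,5)_12 → 1² + 5² = 26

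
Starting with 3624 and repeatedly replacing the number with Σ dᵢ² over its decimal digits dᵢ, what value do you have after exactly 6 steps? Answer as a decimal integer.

145

3624 → 3² + 6² + 2² + 4² = 9 + 36 + 4 + 16 = 65
65 → 6² + 5² = 36 + 25 = 61
61 → 6² + 1² = 36 + 1 = 37
37 → 3² + 7² = 9 + 49 = 58
58 → 5² + 8² = 25 + 64 = 89
89 → 8² + 9² = 64 + 81 = 145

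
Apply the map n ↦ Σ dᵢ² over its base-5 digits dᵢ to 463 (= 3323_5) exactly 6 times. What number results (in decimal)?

463 = (3,3,2,3)_5 → 3² + 3² + 2² + 3² = 31
31 = (1,1,1)_5 → 1² + 1² + 1² = 3
3 = (3)_5 → 3² = 9
9 = (1,4)_5 → 1² + 4² = 17
17 = (3,2)_5 → 3² + 2² = 13
13 = (2,3)_5 → 2² + 3² = 13

13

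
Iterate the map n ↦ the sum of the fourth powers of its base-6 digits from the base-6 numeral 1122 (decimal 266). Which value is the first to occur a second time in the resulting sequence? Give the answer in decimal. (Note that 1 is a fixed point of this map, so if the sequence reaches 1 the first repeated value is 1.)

353

266 = (1,1,2,2)_6 → 1⁴ + 1⁴ + 2⁴ + 2⁴ = 34
34 = (5,4)_6 → 5⁴ + 4⁴ = 881
881 = (4,0,2,5)_6 → 4⁴ + 0⁴ + 2⁴ + 5⁴ = 897
897 = (4,0,5,3)_6 → 4⁴ + 0⁴ + 5⁴ + 3⁴ = 962
962 = (4,2,4,2)_6 → 4⁴ + 2⁴ + 4⁴ + 2⁴ = 544
544 = (2,3,0,4)_6 → 2⁴ + 3⁴ + 0⁴ + 4⁴ = 353
353 = (1,3,4,5)_6 → 1⁴ + 3⁴ + 4⁴ + 5⁴ = 963
963 = (4,2,4,3)_6 → 4⁴ + 2⁴ + 4⁴ + 3⁴ = 609
609 = (2,4,5,3)_6 → 2⁴ + 4⁴ + 5⁴ + 3⁴ = 978
978 = (4,3,1,0)_6 → 4⁴ + 3⁴ + 1⁴ + 0⁴ = 338
338 = (1,3,2,2)_6 → 1⁴ + 3⁴ + 2⁴ + 2⁴ = 114
114 = (3,1,0)_6 → 3⁴ + 1⁴ + 0⁴ = 82
82 = (2,1,4)_6 → 2⁴ + 1⁴ + 4⁴ = 273
273 = (1,1,3,3)_6 → 1⁴ + 1⁴ + 3⁴ + 3⁴ = 164
164 = (4,3,2)_6 → 4⁴ + 3⁴ + 2⁴ = 353  — 353 already appeared earlier.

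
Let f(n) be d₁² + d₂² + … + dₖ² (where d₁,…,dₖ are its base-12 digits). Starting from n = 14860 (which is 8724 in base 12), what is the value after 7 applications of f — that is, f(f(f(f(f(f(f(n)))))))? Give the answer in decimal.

61

14860 = (8,7,2,4)_12 → 8² + 7² + 2² + 4² = 64 + 49 + 4 + 16 = 133
133 = (11,1)_12 → 11² + 1² = 121 + 1 = 122
122 = (10,2)_12 → 10² + 2² = 100 + 4 = 104
104 = (8,8)_12 → 8² + 8² = 64 + 64 = 128
128 = (10,8)_12 → 10² + 8² = 100 + 64 = 164
164 = (1,1,8)_12 → 1² + 1² + 8² = 1 + 1 + 64 = 66
66 = (5,6)_12 → 5² + 6² = 25 + 36 = 61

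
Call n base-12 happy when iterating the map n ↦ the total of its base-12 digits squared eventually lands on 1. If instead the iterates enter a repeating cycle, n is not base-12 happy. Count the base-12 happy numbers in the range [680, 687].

1

680: 680 → 144 → 1  — base-12 happy
681: 681 → 161 → 27 → 13 → 2 → 4 → 16 → 17 → 26 → 8 → 64 → 41 → 34 → 104 → 128 → 164 → 66 → 61 → 26  — not base-12 happy
682: 682 → 180 → 10 → 100 → 80 → 100  — not base-12 happy
683: 683 → 201 → 98 → 68 → 89 → 74 → 40 → 25 → 5 → 25  — not base-12 happy
684: 684 → 97 → 65 → 50 → 20 → 65  — not base-12 happy
685: 685 → 98 → 68 → 89 → 74 → 40 → 25 → 5 → 25  — not base-12 happy
686: 686 → 101 → 89 → 74 → 40 → 25 → 5 → 25  — not base-12 happy
687: 687 → 106 → 164 → 66 → 61 → 26 → 8 → 64 → 41 → 34 → 104 → 128 → 164  — not base-12 happy
base-12 happy: 680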